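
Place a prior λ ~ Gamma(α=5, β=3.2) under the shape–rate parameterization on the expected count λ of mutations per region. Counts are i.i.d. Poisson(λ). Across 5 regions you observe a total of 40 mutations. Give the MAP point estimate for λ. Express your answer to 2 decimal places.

λ̂_MAP = 5.37

Σxᵢ = 40, n = 5.
Posterior ∝ λ^4e^(−3.2λ) · λ^40e^(−5λ) = λ^44e^(−8.2λ), i.e. Gamma(shape=45, rate=8.2).
The mode of a Gamma(a, b) with a ≥ 1 (shape–rate) is (a−1)/b = 44/8.2 ≈ 5.37.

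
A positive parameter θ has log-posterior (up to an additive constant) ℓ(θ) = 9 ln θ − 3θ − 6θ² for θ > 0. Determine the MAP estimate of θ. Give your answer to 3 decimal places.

ℓ'(θ) = 9/θ − 3 − 12θ. Setting this to zero and multiplying by θ: 12θ² + 3θ − 9 = 0.
θ = (−3 + √(3² + 4·12·9)) / (2·12) = (−3 + √441) / 24 = (−3 + 21)/24 = 3/4.
ℓ''(θ) = −9/θ² − 12 < 0, confirming a maximum.

θ̂_MAP = 0.750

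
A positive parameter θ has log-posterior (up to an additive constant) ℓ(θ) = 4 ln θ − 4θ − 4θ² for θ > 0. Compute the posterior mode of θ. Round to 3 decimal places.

ℓ'(θ) = 4/θ − 4 − 8θ. Setting this to zero and multiplying by θ: 8θ² + 4θ − 4 = 0.
θ = (−4 + √(4² + 4·8·4)) / (2·8) = (−4 + √144) / 16 = (−4 + 12)/16 = 1/2.
ℓ''(θ) = −4/θ² − 8 < 0, confirming a maximum.

θ̂_MAP = 0.500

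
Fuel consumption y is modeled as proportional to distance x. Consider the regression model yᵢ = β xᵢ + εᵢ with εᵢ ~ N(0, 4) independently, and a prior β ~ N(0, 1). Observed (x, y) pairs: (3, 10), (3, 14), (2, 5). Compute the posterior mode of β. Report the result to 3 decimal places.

β̂_MAP = 3.154

log p(β | y) = −Σ(yᵢ − βxᵢ)²/(2·4) − β²/(2·1) + const.
Setting the derivative to zero: Σxᵢ(yᵢ − βxᵢ)/4 − β/1 = 0, so β = Σxᵢyᵢ / (Σxᵢ² + σ²/τ²).
Σxᵢyᵢ = 3·10 + 3·14 + 2·5 = 82; Σxᵢ² = 22; σ²/τ² = 4.
β̂_MAP = 82 / (22 + 4) = 82/26 ≈ 3.154.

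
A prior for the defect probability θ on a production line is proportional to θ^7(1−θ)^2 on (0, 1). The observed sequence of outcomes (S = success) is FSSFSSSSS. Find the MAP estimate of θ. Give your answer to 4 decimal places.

The prior density ∝ θ^7(1−θ)^2 is the kernel of Beta(8, 3).
Data: 7 successes in 9 trials (from the sequence). The binomial likelihood contributes θ^7(1−θ)^2, so the posterior is Beta(8+7, 3+2) = Beta(15, 5).
For Beta(a, b) with a, b > 1 the mode is (a−1)/(a+b−2) = 14/18 ≈ 0.7778.

θ̂_MAP = 0.7778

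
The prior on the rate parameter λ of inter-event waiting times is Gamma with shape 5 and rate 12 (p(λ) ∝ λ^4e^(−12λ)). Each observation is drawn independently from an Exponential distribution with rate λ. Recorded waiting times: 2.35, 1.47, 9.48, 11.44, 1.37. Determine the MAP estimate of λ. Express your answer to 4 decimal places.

The Exponential(rate=λ) likelihood is ∝ λ^n e^(−λΣtᵢ). Here n = 5 and Σtᵢ = 2.35 + 1.47 + 9.48 + 11.44 + 1.37 = 26.11.
Posterior ∝ λ^4e^(−12λ) · λ^5e^(−26.11λ) = λ^9e^(−38.11λ), i.e. Gamma(10, 38.11).
Mode = (a−1)/b = 9/38.11 ≈ 0.2362.

λ̂_MAP = 0.2362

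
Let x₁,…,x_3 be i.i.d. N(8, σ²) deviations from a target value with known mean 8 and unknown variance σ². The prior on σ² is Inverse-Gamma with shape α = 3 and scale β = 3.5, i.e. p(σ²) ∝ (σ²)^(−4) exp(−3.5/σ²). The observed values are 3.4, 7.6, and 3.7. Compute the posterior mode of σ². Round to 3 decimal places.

σ̂²_MAP = 4.255

Sum of squared deviations about the known mean: SS = (3.4−8)² + (7.6−8)² + (3.7−8)² = 39.81.
The Normal likelihood contributes (σ²)^(−n/2) exp(−SS/(2σ²)), so the posterior is Inverse-Gamma(α + n/2, β + SS/2) = Inverse-Gamma(4.5, 23.405).
The mode of Inverse-Gamma(a, b) is b/(a+1) = 23.405/5.5 ≈ 4.255.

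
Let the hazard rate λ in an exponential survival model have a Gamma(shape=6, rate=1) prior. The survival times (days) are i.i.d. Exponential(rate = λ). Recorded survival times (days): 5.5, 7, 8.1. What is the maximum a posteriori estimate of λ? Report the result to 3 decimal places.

The Exponential(rate=λ) likelihood is ∝ λ^n e^(−λΣtᵢ). Here n = 3 and Σtᵢ = 5.5 + 7 + 8.1 = 20.6.
Posterior ∝ λ^5e^(−1λ) · λ^3e^(−20.6λ) = λ^8e^(−21.6λ), i.e. Gamma(9, 21.6).
Mode = (a−1)/b = 8/21.6 ≈ 0.370.

λ̂_MAP = 0.370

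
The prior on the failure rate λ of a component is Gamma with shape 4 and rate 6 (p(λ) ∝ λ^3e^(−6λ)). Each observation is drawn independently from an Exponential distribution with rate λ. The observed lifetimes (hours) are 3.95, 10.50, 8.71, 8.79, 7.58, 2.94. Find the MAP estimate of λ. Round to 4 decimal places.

The Exponential(rate=λ) likelihood is ∝ λ^n e^(−λΣtᵢ). Here n = 6 and Σtᵢ = 3.95 + 10.50 + 8.71 + 8.79 + 7.58 + 2.94 = 42.47.
Posterior ∝ λ^3e^(−6λ) · λ^6e^(−42.47λ) = λ^9e^(−48.47λ), i.e. Gamma(10, 48.47).
Mode = (a−1)/b = 9/48.47 ≈ 0.1857.

λ̂_MAP = 0.1857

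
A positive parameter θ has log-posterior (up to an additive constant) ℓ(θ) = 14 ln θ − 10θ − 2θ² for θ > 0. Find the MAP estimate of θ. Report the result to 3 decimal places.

ℓ'(θ) = 14/θ − 10 − 4θ. Setting this to zero and multiplying by θ: 4θ² + 10θ − 14 = 0.
θ = (−10 + √(10² + 4·4·14)) / (2·4) = (−10 + √324) / 8 = (−10 + 18)/8 = 1.
ℓ''(θ) = −14/θ² − 4 < 0, confirming a maximum.

θ̂_MAP = 1.000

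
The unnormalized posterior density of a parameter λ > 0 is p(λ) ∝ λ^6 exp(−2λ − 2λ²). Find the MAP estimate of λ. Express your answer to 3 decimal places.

ℓ'(λ) = 6/λ − 2 − 4λ. Setting this to zero and multiplying by λ: 4λ² + 2λ − 6 = 0.
λ = (−2 + √(2² + 4·4·6)) / (2·4) = (−2 + √100) / 8 = (−2 + 10)/8 = 1.
ℓ''(λ) = −6/λ² − 4 < 0, confirming a maximum.

λ̂_MAP = 1.000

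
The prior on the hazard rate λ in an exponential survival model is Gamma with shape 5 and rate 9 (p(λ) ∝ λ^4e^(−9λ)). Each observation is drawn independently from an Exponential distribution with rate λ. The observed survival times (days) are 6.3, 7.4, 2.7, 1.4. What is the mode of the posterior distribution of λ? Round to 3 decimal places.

The Exponential(rate=λ) likelihood is ∝ λ^n e^(−λΣtᵢ). Here n = 4 and Σtᵢ = 6.3 + 7.4 + 2.7 + 1.4 = 17.8.
Posterior ∝ λ^4e^(−9λ) · λ^4e^(−17.8λ) = λ^8e^(−26.8λ), i.e. Gamma(9, 26.8).
Mode = (a−1)/b = 8/26.8 ≈ 0.299.

λ̂_MAP = 0.299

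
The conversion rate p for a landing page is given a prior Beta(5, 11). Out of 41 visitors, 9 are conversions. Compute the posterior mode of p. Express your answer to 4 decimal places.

Prior: Beta(5, 11).
Data: 9 successes in 41 trials. The binomial likelihood contributes p^9(1−p)^32, so the posterior is Beta(5+9, 11+32) = Beta(14, 43).
For Beta(a, b) with a, b > 1 the mode is (a−1)/(a+b−2) = 13/55 ≈ 0.2364.

p̂_MAP = 0.2364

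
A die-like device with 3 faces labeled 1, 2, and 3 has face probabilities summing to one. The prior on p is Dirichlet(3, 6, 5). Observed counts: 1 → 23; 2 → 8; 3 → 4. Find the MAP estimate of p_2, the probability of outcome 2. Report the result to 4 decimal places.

The posterior is Dirichlet(αᵢ + nᵢ) = Dirichlet(26, 14, 9).
For a Dirichlet(a₁,…,a_K) with all aᵢ > 1, the mode has j-th component (aⱼ − 1)/(Σaᵢ − K).
Here Σaᵢ = 49 and K = 3, so p_2 = (14 − 1)/(49 − 3) = 13/46 ≈ 0.2826.

MAP estimate: 0.2826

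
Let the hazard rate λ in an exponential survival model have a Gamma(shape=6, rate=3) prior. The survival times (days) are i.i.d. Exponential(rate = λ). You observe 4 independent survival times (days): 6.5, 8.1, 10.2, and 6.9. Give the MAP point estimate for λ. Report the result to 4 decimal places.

λ̂_MAP = 0.2594

The Exponential(rate=λ) likelihood is ∝ λ^n e^(−λΣtᵢ). Here n = 4 and Σtᵢ = 6.5 + 8.1 + 10.2 + 6.9 = 31.7.
Posterior ∝ λ^5e^(−3λ) · λ^4e^(−31.7λ) = λ^9e^(−34.7λ), i.e. Gamma(10, 34.7).
Mode = (a−1)/b = 9/34.7 ≈ 0.2594.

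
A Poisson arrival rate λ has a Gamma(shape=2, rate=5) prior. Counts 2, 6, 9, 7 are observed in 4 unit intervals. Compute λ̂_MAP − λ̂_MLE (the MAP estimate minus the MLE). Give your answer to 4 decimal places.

Σxᵢ = 24. Posterior is Gamma(26, 9); MAP = (26−1)/9 = 25/9 ≈ 2.77778.
MLE = x̄ = 24/4 ≈ 6.00000.
Difference = 25/9 − 24/4 = -29/9 ≈ -3.2222.

MAP − MLE = -3.2222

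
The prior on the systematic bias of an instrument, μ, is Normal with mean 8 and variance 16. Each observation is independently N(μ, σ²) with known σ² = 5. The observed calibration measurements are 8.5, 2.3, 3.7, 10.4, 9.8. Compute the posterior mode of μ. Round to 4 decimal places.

μ̂_MAP = 7.0024

n = 5; x̄ = (8.5 + 2.3 + 3.7 + 10.4 + 9.8)/5 = 34.7/5 = 6.94.
For a Normal prior and Normal likelihood with known variance, the posterior is Normal; its mode equals its mean, the precision-weighted average.
Prior precision 1/σ₀² = 1/16 = 0.0625; data precision n/σ² = 5/5 = 1.
μ̂ = (0.0625·8 + 1·6.94) / (0.0625 + 1) = 7.44/1.0625 = 2976/425 ≈ 7.0024.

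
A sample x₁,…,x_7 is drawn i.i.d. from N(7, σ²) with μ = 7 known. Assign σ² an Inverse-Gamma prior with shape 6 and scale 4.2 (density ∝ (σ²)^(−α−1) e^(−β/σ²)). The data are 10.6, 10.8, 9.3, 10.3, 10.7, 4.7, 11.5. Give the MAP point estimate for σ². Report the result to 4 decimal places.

σ̂²_MAP = 4.3433

Sum of squared deviations about the known mean: SS = (10.6−7)² + (10.8−7)² + (9.3−7)² + (10.3−7)² + (10.7−7)² + (4.7−7)² + (11.5−7)² = 82.81.
The Normal likelihood contributes (σ²)^(−n/2) exp(−SS/(2σ²)), so the posterior is Inverse-Gamma(α + n/2, β + SS/2) = Inverse-Gamma(9.5, 45.605).
The mode of Inverse-Gamma(a, b) is b/(a+1) = 45.605/10.5 ≈ 4.3433.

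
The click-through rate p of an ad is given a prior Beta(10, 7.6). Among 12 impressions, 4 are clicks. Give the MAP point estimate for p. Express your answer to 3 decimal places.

Prior: Beta(10, 7.6).
Data: 4 successes in 12 trials. The binomial likelihood contributes p^4(1−p)^8, so the posterior is Beta(10+4, 7.6+8) = Beta(14, 15.6).
For Beta(a, b) with a, b > 1 the mode is (a−1)/(a+b−2) = 13/27.6 ≈ 0.471.

p̂_MAP = 0.471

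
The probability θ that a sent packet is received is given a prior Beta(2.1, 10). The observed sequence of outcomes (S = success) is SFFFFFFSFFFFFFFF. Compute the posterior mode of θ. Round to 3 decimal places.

Prior: Beta(2.1, 10).
Data: 2 successes in 16 trials (from the sequence). The binomial likelihood contributes θ^2(1−θ)^14, so the posterior is Beta(2.1+2, 10+14) = Beta(4.1, 24).
For Beta(a, b) with a, b > 1 the mode is (a−1)/(a+b−2) = 3.1/26.1 ≈ 0.119.

θ̂_MAP = 0.119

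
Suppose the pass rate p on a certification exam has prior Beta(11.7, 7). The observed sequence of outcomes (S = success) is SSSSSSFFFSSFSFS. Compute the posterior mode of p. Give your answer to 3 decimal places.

Prior: Beta(11.7, 7).
Data: 10 successes in 15 trials (from the sequence). The binomial likelihood contributes p^10(1−p)^5, so the posterior is Beta(11.7+10, 7+5) = Beta(21.7, 12).
For Beta(a, b) with a, b > 1 the mode is (a−1)/(a+b−2) = 20.7/31.7 ≈ 0.653.

p̂_MAP = 0.653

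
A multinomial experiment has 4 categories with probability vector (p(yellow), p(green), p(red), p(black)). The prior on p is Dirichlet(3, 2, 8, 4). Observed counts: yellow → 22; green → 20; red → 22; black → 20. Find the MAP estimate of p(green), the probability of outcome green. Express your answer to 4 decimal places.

The posterior is Dirichlet(αᵢ + nᵢ) = Dirichlet(25, 22, 30, 24).
For a Dirichlet(a₁,…,a_K) with all aᵢ > 1, the mode has j-th component (aⱼ − 1)/(Σaᵢ − K).
Here Σaᵢ = 101 and K = 4, so p(green) = (22 − 1)/(101 − 4) = 21/97 ≈ 0.2165.

MAP estimate of p(green) = 0.2165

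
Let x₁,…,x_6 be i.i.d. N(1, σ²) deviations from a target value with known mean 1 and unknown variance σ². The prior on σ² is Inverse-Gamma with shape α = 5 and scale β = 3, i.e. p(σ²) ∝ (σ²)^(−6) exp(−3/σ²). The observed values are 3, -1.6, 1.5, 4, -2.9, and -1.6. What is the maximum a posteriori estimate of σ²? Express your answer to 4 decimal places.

σ̂²_MAP = 2.6656

Sum of squared deviations about the known mean: SS = (3−1)² + (-1.6−1)² + (1.5−1)² + (4−1)² + (-2.9−1)² + (-1.6−1)² = 41.98.
The Normal likelihood contributes (σ²)^(−n/2) exp(−SS/(2σ²)), so the posterior is Inverse-Gamma(α + n/2, β + SS/2) = Inverse-Gamma(8, 23.99).
The mode of Inverse-Gamma(a, b) is b/(a+1) = 23.99/9 ≈ 2.6656.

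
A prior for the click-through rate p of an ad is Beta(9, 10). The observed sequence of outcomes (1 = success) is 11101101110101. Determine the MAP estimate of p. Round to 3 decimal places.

p̂_MAP = 0.581

Prior: Beta(9, 10).
Data: 10 successes in 14 trials (from the sequence). The binomial likelihood contributes p^10(1−p)^4, so the posterior is Beta(9+10, 10+4) = Beta(19, 14).
For Beta(a, b) with a, b > 1 the mode is (a−1)/(a+b−2) = 18/31 ≈ 0.581.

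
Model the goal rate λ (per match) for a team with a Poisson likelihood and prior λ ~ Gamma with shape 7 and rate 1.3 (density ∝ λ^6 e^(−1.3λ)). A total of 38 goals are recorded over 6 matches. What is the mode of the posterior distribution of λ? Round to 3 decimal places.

λ̂_MAP = 6.027

Σxᵢ = 38, n = 6.
Posterior ∝ λ^6e^(−1.3λ) · λ^38e^(−6λ) = λ^44e^(−7.3λ), i.e. Gamma(shape=45, rate=7.3).
The mode of a Gamma(a, b) with a ≥ 1 (shape–rate) is (a−1)/b = 44/7.3 ≈ 6.027.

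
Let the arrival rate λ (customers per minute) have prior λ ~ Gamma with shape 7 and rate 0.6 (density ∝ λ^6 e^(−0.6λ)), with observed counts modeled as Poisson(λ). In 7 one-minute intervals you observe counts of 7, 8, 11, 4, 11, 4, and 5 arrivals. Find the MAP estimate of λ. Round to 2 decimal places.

λ̂_MAP = 7.37

Σxᵢ = 7+8+11+4+11+4+5 = 50, with n = 7.
Posterior ∝ λ^6e^(−0.6λ) · λ^50e^(−7λ) = λ^56e^(−7.6λ), i.e. Gamma(shape=57, rate=7.6).
The mode of a Gamma(a, b) with a ≥ 1 (shape–rate) is (a−1)/b = 56/7.6 ≈ 7.37.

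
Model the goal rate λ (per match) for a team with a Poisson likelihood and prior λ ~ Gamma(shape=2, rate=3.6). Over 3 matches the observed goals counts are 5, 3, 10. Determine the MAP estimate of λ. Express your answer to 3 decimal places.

λ̂_MAP = 2.879

Σxᵢ = 5+3+10 = 18, with n = 3.
Posterior ∝ λe^(−3.6λ) · λ^18e^(−3λ) = λ^19e^(−6.6λ), i.e. Gamma(shape=20, rate=6.6).
The mode of a Gamma(a, b) with a ≥ 1 (shape–rate) is (a−1)/b = 19/6.6 ≈ 2.879.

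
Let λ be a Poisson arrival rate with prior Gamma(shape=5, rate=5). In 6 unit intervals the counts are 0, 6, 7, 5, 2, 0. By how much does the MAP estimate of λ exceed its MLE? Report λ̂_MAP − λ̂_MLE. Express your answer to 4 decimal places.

MAP − MLE = -1.1515

Σxᵢ = 20. Posterior is Gamma(25, 11); MAP = (25−1)/11 = 24/11 ≈ 2.18182.
MLE = x̄ = 20/6 ≈ 3.33333.
Difference = 24/11 − 20/6 = -38/33 ≈ -1.1515.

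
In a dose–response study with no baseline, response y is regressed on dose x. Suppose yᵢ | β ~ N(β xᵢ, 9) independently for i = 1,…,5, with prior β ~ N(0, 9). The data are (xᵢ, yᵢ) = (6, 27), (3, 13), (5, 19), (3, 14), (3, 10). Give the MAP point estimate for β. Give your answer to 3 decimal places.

β̂_MAP = 4.135

log p(β | y) = −Σ(yᵢ − βxᵢ)²/(2·9) − β²/(2·9) + const.
Setting the derivative to zero: Σxᵢ(yᵢ − βxᵢ)/9 − β/9 = 0, so β = Σxᵢyᵢ / (Σxᵢ² + σ²/τ²).
Σxᵢyᵢ = 6·27 + 3·13 + 5·19 + 3·14 + 3·10 = 368; Σxᵢ² = 88; σ²/τ² = 1.
β̂_MAP = 368 / (88 + 1) = 368/89 ≈ 4.135.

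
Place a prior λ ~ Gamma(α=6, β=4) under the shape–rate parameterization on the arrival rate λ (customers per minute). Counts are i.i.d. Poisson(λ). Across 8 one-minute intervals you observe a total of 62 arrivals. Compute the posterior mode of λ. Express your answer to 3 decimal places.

λ̂_MAP = 5.583

Σxᵢ = 62, n = 8.
Posterior ∝ λ^5e^(−4λ) · λ^62e^(−8λ) = λ^67e^(−12λ), i.e. Gamma(shape=68, rate=12).
The mode of a Gamma(a, b) with a ≥ 1 (shape–rate) is (a−1)/b = 67/12 ≈ 5.583.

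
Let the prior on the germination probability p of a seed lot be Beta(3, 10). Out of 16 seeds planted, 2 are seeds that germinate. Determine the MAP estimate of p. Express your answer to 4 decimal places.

Prior: Beta(3, 10).
Data: 2 successes in 16 trials. The binomial likelihood contributes p^2(1−p)^14, so the posterior is Beta(3+2, 10+14) = Beta(5, 24).
For Beta(a, b) with a, b > 1 the mode is (a−1)/(a+b−2) = 4/27 ≈ 0.1481.

p̂_MAP = 0.1481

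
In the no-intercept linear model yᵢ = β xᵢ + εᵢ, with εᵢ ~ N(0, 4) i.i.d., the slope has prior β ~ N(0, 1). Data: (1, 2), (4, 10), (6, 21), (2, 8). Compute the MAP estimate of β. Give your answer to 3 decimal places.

log p(β | y) = −Σ(yᵢ − βxᵢ)²/(2·4) − β²/(2·1) + const.
Setting the derivative to zero: Σxᵢ(yᵢ − βxᵢ)/4 − β/1 = 0, so β = Σxᵢyᵢ / (Σxᵢ² + σ²/τ²).
Σxᵢyᵢ = 1·2 + 4·10 + 6·21 + 2·8 = 184; Σxᵢ² = 57; σ²/τ² = 4.
β̂_MAP = 184 / (57 + 4) = 184/61 ≈ 3.016.

β̂_MAP = 3.016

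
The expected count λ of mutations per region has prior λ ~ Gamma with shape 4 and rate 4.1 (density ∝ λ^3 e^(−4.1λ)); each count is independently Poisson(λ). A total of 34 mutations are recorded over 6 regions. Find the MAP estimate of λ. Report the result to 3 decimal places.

λ̂_MAP = 3.663

Σxᵢ = 34, n = 6.
Posterior ∝ λ^3e^(−4.1λ) · λ^34e^(−6λ) = λ^37e^(−10.1λ), i.e. Gamma(shape=38, rate=10.1).
The mode of a Gamma(a, b) with a ≥ 1 (shape–rate) is (a−1)/b = 37/10.1 ≈ 3.663.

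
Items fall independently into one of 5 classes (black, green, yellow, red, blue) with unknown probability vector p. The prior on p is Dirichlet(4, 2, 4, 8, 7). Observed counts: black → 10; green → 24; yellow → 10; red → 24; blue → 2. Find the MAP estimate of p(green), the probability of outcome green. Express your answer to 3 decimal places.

The posterior is Dirichlet(αᵢ + nᵢ) = Dirichlet(14, 26, 14, 32, 9).
For a Dirichlet(a₁,…,a_K) with all aᵢ > 1, the mode has j-th component (aⱼ − 1)/(Σaᵢ − K).
Here Σaᵢ = 95 and K = 5, so p(green) = (26 − 1)/(95 − 5) = 25/90 ≈ 0.278.

MAP estimate of p(green) = 0.278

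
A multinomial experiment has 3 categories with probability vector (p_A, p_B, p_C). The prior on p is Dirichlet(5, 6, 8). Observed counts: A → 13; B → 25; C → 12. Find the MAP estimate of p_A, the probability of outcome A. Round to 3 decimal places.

MAP estimate of p_A = 0.258

The posterior is Dirichlet(αᵢ + nᵢ) = Dirichlet(18, 31, 20).
For a Dirichlet(a₁,…,a_K) with all aᵢ > 1, the mode has j-th component (aⱼ − 1)/(Σaᵢ − K).
Here Σaᵢ = 69 and K = 3, so p_A = (18 − 1)/(69 − 3) = 17/66 ≈ 0.258.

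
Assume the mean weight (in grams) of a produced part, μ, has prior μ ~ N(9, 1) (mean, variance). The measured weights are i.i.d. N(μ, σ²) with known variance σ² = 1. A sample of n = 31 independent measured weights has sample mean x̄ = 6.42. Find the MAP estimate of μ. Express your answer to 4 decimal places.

n = 31, x̄ = 6.42.
For a Normal prior and Normal likelihood with known variance, the posterior is Normal; its mode equals its mean, the precision-weighted average.
Prior precision 1/σ₀² = 1/1 = 1; data precision n/σ² = 31/1 = 31.
μ̂ = (1·9 + 31·6.42) / (1 + 31) = 208.02/32 = 6.500625 ≈ 6.5006.

μ̂_MAP = 6.5006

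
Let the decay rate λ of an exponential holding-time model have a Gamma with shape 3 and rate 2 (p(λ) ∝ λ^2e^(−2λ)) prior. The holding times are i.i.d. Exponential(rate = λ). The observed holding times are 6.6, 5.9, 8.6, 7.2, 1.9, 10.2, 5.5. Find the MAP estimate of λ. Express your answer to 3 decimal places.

The Exponential(rate=λ) likelihood is ∝ λ^n e^(−λΣtᵢ). Here n = 7 and Σtᵢ = 6.6 + 5.9 + 8.6 + 7.2 + 1.9 + 10.2 + 5.5 = 45.9.
Posterior ∝ λ^2e^(−2λ) · λ^7e^(−45.9λ) = λ^9e^(−47.9λ), i.e. Gamma(10, 47.9).
Mode = (a−1)/b = 9/47.9 ≈ 0.188.

λ̂_MAP = 0.188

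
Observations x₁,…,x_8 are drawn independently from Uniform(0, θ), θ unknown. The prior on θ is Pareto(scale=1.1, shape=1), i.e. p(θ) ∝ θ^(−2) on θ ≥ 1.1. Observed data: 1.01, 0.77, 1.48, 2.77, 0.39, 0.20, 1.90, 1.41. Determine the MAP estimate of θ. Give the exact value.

θ̂_MAP = 2.77

The Uniform(0, θ) likelihood is θ^(−n) for θ ≥ max(xᵢ), zero otherwise. Here max(xᵢ) = 2.77.
Posterior ∝ θ^(−2) · θ^(−8) = θ^(−10) on θ ≥ max(1.1, 2.77) = 2.77.
This density is strictly decreasing in θ, so the posterior mode lies at the lower boundary of the support.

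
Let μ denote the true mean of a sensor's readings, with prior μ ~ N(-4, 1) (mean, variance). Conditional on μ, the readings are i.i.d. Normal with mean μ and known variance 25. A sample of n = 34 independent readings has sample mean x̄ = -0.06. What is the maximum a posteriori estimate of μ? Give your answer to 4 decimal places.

n = 34, x̄ = -0.06.
For a Normal prior and Normal likelihood with known variance, the posterior is Normal; its mode equals its mean, the precision-weighted average.
Prior precision 1/σ₀² = 1/1 = 1; data precision n/σ² = 34/25 = 1.36.
μ̂ = (1·(-4) + 1.36·(-0.06)) / (1 + 1.36) = (-4.0816)/2.36 = -2551/1475 ≈ -1.7295.

μ̂_MAP = -1.7295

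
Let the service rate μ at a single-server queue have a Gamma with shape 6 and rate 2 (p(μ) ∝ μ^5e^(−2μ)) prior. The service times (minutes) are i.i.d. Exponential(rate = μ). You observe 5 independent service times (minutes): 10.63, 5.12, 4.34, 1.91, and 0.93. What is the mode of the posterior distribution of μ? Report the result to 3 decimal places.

μ̂_MAP = 0.401

The Exponential(rate=μ) likelihood is ∝ μ^n e^(−μΣtᵢ). Here n = 5 and Σtᵢ = 10.63 + 5.12 + 4.34 + 1.91 + 0.93 = 22.93.
Posterior ∝ μ^5e^(−2μ) · μ^5e^(−22.93μ) = μ^10e^(−24.93μ), i.e. Gamma(11, 24.93).
Mode = (a−1)/b = 10/24.93 ≈ 0.401.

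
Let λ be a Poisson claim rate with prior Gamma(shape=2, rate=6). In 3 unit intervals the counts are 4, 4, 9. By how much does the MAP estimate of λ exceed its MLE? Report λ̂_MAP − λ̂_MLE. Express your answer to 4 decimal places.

MAP − MLE = -3.6667

Σxᵢ = 17. Posterior is Gamma(19, 9); MAP = (19−1)/9 = 18/9 ≈ 2.00000.
MLE = x̄ = 17/3 ≈ 5.66667.
Difference = 18/9 − 17/3 = -11/3 ≈ -3.6667.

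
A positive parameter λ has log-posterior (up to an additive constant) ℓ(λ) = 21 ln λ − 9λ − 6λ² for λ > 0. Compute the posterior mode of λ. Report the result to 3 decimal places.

λ̂_MAP = 1.000

ℓ'(λ) = 21/λ − 9 − 12λ. Setting this to zero and multiplying by λ: 12λ² + 9λ − 21 = 0.
λ = (−9 + √(9² + 4·12·21)) / (2·12) = (−9 + √1089) / 24 = (−9 + 33)/24 = 1.
ℓ''(λ) = −21/λ² − 12 < 0, confirming a maximum.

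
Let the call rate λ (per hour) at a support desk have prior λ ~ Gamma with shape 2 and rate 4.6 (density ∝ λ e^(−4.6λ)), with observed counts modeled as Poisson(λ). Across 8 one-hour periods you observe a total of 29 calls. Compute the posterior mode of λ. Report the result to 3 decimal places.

λ̂_MAP = 2.381

Σxᵢ = 29, n = 8.
Posterior ∝ λe^(−4.6λ) · λ^29e^(−8λ) = λ^30e^(−12.6λ), i.e. Gamma(shape=31, rate=12.6).
The mode of a Gamma(a, b) with a ≥ 1 (shape–rate) is (a−1)/b = 30/12.6 ≈ 2.381.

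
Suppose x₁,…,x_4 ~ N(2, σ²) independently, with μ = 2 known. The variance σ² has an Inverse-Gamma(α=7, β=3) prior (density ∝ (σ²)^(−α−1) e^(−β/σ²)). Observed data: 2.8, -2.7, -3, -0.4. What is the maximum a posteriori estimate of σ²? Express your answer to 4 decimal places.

σ̂²_MAP = 2.9745

Sum of squared deviations about the known mean: SS = (2.8−2)² + (-2.7−2)² + (-3−2)² + (-0.4−2)² = 53.49.
The Normal likelihood contributes (σ²)^(−n/2) exp(−SS/(2σ²)), so the posterior is Inverse-Gamma(α + n/2, β + SS/2) = Inverse-Gamma(9, 29.745).
The mode of Inverse-Gamma(a, b) is b/(a+1) = 29.745/10 ≈ 2.9745.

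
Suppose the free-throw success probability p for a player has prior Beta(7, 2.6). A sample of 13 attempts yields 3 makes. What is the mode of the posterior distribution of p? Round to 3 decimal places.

Prior: Beta(7, 2.6).
Data: 3 successes in 13 trials. The binomial likelihood contributes p^3(1−p)^10, so the posterior is Beta(7+3, 2.6+10) = Beta(10, 12.6).
For Beta(a, b) with a, b > 1 the mode is (a−1)/(a+b−2) = 9/20.6 ≈ 0.437.

p̂_MAP = 0.437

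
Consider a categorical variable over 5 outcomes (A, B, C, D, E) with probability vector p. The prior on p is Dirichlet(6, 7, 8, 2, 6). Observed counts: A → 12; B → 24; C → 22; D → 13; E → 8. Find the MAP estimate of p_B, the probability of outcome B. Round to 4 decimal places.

The posterior is Dirichlet(αᵢ + nᵢ) = Dirichlet(18, 31, 30, 15, 14).
For a Dirichlet(a₁,…,a_K) with all aᵢ > 1, the mode has j-th component (aⱼ − 1)/(Σaᵢ − K).
Here Σaᵢ = 108 and K = 5, so p_B = (31 − 1)/(108 − 5) = 30/103 ≈ 0.2913.

MAP estimate of p_B = 0.2913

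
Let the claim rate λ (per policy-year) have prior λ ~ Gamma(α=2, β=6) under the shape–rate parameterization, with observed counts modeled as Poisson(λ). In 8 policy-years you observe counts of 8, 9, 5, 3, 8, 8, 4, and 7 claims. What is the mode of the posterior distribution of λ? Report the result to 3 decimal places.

Σxᵢ = 8+9+5+3+8+8+4+7 = 52, with n = 8.
Posterior ∝ λe^(−6λ) · λ^52e^(−8λ) = λ^53e^(−14λ), i.e. Gamma(shape=54, rate=14).
The mode of a Gamma(a, b) with a ≥ 1 (shape–rate) is (a−1)/b = 53/14 ≈ 3.786.

λ̂_MAP = 3.786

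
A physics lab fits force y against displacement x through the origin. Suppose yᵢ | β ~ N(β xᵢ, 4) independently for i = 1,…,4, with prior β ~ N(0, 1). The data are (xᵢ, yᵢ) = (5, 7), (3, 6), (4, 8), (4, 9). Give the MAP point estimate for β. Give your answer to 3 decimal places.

log p(β | y) = −Σ(yᵢ − βxᵢ)²/(2·4) − β²/(2·1) + const.
Setting the derivative to zero: Σxᵢ(yᵢ − βxᵢ)/4 − β/1 = 0, so β = Σxᵢyᵢ / (Σxᵢ² + σ²/τ²).
Σxᵢyᵢ = 5·7 + 3·6 + 4·8 + 4·9 = 121; Σxᵢ² = 66; σ²/τ² = 4.
β̂_MAP = 121 / (66 + 4) = 121/70 ≈ 1.729.

β̂_MAP = 1.729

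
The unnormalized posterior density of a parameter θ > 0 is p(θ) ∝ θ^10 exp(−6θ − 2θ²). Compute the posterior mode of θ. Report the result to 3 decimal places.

ℓ'(θ) = 10/θ − 6 − 4θ. Setting this to zero and multiplying by θ: 4θ² + 6θ − 10 = 0.
θ = (−6 + √(6² + 4·4·10)) / (2·4) = (−6 + √196) / 8 = (−6 + 14)/8 = 1.
ℓ''(θ) = −10/θ² − 4 < 0, confirming a maximum.

θ̂_MAP = 1.000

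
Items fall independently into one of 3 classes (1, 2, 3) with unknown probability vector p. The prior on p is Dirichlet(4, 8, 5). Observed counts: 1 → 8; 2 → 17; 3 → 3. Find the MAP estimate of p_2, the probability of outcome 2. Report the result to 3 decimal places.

The posterior is Dirichlet(αᵢ + nᵢ) = Dirichlet(12, 25, 8).
For a Dirichlet(a₁,…,a_K) with all aᵢ > 1, the mode has j-th component (aⱼ − 1)/(Σaᵢ − K).
Here Σaᵢ = 45 and K = 3, so p_2 = (25 − 1)/(45 − 3) = 24/42 ≈ 0.571.

MAP estimate: 0.571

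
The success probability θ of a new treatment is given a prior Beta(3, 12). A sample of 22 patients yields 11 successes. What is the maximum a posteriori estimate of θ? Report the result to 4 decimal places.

θ̂_MAP = 0.3714

Prior: Beta(3, 12).
Data: 11 successes in 22 trials. The binomial likelihood contributes θ^11(1−θ)^11, so the posterior is Beta(3+11, 12+11) = Beta(14, 23).
For Beta(a, b) with a, b > 1 the mode is (a−1)/(a+b−2) = 13/35 ≈ 0.3714.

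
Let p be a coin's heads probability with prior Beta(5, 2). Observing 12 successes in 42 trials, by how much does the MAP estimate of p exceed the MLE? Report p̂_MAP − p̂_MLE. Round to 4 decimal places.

Posterior is Beta(17, 32); MAP = (17−1)/(49−2) = 16/47 ≈ 0.34043.
MLE ignores the prior: p̂_MLE = k/n = 12/42 ≈ 0.28571.
Difference = 16/47 − 12/42 = 18/329 ≈ 0.0547.

MAP − MLE = 0.0547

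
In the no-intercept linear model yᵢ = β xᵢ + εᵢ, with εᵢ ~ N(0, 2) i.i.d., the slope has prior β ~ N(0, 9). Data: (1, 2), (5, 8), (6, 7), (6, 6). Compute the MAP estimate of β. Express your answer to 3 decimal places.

β̂_MAP = 1.222

log p(β | y) = −Σ(yᵢ − βxᵢ)²/(2·2) − β²/(2·9) + const.
Setting the derivative to zero: Σxᵢ(yᵢ − βxᵢ)/2 − β/9 = 0, so β = Σxᵢyᵢ / (Σxᵢ² + σ²/τ²).
Σxᵢyᵢ = 1·2 + 5·8 + 6·7 + 6·6 = 120; Σxᵢ² = 98; σ²/τ² = 2/9.
β̂_MAP = 120 / (98 + 2/9) = 120/(884/9) = 270/221 ≈ 1.222.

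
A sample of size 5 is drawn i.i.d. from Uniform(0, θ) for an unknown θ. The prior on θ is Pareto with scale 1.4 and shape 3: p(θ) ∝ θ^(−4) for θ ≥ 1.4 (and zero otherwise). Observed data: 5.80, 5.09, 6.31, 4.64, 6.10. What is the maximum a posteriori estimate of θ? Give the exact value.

The Uniform(0, θ) likelihood is θ^(−n) for θ ≥ max(xᵢ), zero otherwise. Here max(xᵢ) = 6.31.
Posterior ∝ θ^(−4) · θ^(−5) = θ^(−9) on θ ≥ max(1.4, 6.31) = 6.31.
This density is strictly decreasing in θ, so the posterior mode lies at the lower boundary of the support.

θ̂_MAP = 6.31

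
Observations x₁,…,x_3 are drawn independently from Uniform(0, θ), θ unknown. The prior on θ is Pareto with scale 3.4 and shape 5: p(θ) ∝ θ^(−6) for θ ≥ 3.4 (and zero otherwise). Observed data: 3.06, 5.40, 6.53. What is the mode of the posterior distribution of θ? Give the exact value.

θ̂_MAP = 6.53

The Uniform(0, θ) likelihood is θ^(−n) for θ ≥ max(xᵢ), zero otherwise. Here max(xᵢ) = 6.53.
Posterior ∝ θ^(−6) · θ^(−3) = θ^(−9) on θ ≥ max(3.4, 6.53) = 6.53.
This density is strictly decreasing in θ, so the posterior mode lies at the lower boundary of the support.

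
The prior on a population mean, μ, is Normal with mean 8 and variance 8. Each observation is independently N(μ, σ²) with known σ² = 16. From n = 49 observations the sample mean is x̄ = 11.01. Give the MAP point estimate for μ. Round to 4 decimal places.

n = 49, x̄ = 11.01.
For a Normal prior and Normal likelihood with known variance, the posterior is Normal; its mode equals its mean, the precision-weighted average.
Prior precision 1/σ₀² = 1/8 = 0.125; data precision n/σ² = 49/16 = 3.0625.
μ̂ = (0.125·8 + 3.0625·11.01) / (0.125 + 3.0625) = 34.718125/3.1875 = 55549/5100 ≈ 10.8920.

μ̂_MAP = 10.8920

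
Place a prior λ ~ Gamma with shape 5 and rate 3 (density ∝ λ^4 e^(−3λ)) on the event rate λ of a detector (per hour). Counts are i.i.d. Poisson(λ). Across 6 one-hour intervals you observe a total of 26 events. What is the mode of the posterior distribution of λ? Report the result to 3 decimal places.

λ̂_MAP = 3.333

Σxᵢ = 26, n = 6.
Posterior ∝ λ^4e^(−3λ) · λ^26e^(−6λ) = λ^30e^(−9λ), i.e. Gamma(shape=31, rate=9).
The mode of a Gamma(a, b) with a ≥ 1 (shape–rate) is (a−1)/b = 30/9 ≈ 3.333.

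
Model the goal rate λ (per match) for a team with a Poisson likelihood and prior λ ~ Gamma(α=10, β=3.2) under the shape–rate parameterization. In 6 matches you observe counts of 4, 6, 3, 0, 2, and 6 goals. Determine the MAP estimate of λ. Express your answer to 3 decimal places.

Σxᵢ = 4+6+3+0+2+6 = 21, with n = 6.
Posterior ∝ λ^9e^(−3.2λ) · λ^21e^(−6λ) = λ^30e^(−9.2λ), i.e. Gamma(shape=31, rate=9.2).
The mode of a Gamma(a, b) with a ≥ 1 (shape–rate) is (a−1)/b = 30/9.2 ≈ 3.261.

λ̂_MAP = 3.261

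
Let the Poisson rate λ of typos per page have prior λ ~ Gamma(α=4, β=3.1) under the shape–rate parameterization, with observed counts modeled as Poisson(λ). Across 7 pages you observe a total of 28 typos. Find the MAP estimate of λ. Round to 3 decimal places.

λ̂_MAP = 3.069

Σxᵢ = 28, n = 7.
Posterior ∝ λ^3e^(−3.1λ) · λ^28e^(−7λ) = λ^31e^(−10.1λ), i.e. Gamma(shape=32, rate=10.1).
The mode of a Gamma(a, b) with a ≥ 1 (shape–rate) is (a−1)/b = 31/10.1 ≈ 3.069.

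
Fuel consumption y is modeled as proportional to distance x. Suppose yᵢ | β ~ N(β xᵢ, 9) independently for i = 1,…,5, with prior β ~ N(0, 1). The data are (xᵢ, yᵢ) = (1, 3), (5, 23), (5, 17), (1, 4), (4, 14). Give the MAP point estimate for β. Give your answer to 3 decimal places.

log p(β | y) = −Σ(yᵢ − βxᵢ)²/(2·9) − β²/(2·1) + const.
Setting the derivative to zero: Σxᵢ(yᵢ − βxᵢ)/9 − β/1 = 0, so β = Σxᵢyᵢ / (Σxᵢ² + σ²/τ²).
Σxᵢyᵢ = 1·3 + 5·23 + 5·17 + 1·4 + 4·14 = 263; Σxᵢ² = 68; σ²/τ² = 9.
β̂_MAP = 263 / (68 + 9) = 263/77 ≈ 3.416.

β̂_MAP = 3.416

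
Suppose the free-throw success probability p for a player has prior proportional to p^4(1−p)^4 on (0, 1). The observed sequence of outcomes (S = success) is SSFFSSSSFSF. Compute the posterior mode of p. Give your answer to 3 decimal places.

The prior density ∝ p^4(1−p)^4 is the kernel of Beta(5, 5).
Data: 7 successes in 11 trials (from the sequence). The binomial likelihood contributes p^7(1−p)^4, so the posterior is Beta(5+7, 5+4) = Beta(12, 9).
For Beta(a, b) with a, b > 1 the mode is (a−1)/(a+b−2) = 11/19 ≈ 0.579.

p̂_MAP = 0.579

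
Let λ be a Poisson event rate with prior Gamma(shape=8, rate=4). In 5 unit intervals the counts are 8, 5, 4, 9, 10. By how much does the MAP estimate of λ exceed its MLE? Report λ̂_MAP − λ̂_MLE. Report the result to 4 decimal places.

MAP − MLE = -2.4222

Σxᵢ = 36. Posterior is Gamma(44, 9); MAP = (44−1)/9 = 43/9 ≈ 4.77778.
MLE = x̄ = 36/5 ≈ 7.20000.
Difference = 43/9 − 36/5 = -109/45 ≈ -2.4222.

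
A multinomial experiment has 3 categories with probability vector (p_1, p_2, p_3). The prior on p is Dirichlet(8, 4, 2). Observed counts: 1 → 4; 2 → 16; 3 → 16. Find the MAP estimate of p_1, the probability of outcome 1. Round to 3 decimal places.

The posterior is Dirichlet(αᵢ + nᵢ) = Dirichlet(12, 20, 18).
For a Dirichlet(a₁,…,a_K) with all aᵢ > 1, the mode has j-th component (aⱼ − 1)/(Σaᵢ − K).
Here Σaᵢ = 50 and K = 3, so p_1 = (12 − 1)/(50 − 3) = 11/47 ≈ 0.234.

MAP estimate: 0.234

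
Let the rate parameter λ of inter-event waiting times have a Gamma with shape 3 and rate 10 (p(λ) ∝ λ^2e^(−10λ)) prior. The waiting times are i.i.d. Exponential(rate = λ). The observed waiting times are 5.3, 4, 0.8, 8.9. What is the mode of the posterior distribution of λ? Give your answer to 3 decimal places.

The Exponential(rate=λ) likelihood is ∝ λ^n e^(−λΣtᵢ). Here n = 4 and Σtᵢ = 5.3 + 4 + 0.8 + 8.9 = 19.
Posterior ∝ λ^2e^(−10λ) · λ^4e^(−19λ) = λ^6e^(−29λ), i.e. Gamma(7, 29).
Mode = (a−1)/b = 6/29 ≈ 0.207.

λ̂_MAP = 0.207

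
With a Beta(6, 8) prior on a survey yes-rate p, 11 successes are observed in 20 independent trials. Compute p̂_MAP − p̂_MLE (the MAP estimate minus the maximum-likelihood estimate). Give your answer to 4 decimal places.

MAP − MLE = -0.0500

Posterior is Beta(17, 17); MAP = (17−1)/(34−2) = 16/32 ≈ 0.50000.
MLE ignores the prior: p̂_MLE = k/n = 11/20 ≈ 0.55000.
Difference = 16/32 − 11/20 = -1/20 ≈ -0.0500.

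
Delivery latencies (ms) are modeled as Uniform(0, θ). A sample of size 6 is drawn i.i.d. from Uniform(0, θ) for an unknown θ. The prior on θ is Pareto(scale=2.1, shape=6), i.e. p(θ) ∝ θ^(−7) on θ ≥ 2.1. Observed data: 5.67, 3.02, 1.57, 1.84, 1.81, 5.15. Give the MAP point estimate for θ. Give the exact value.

θ̂_MAP = 5.67

The Uniform(0, θ) likelihood is θ^(−n) for θ ≥ max(xᵢ), zero otherwise. Here max(xᵢ) = 5.67.
Posterior ∝ θ^(−7) · θ^(−6) = θ^(−13) on θ ≥ max(2.1, 5.67) = 5.67.
This density is strictly decreasing in θ, so the posterior mode lies at the lower boundary of the support.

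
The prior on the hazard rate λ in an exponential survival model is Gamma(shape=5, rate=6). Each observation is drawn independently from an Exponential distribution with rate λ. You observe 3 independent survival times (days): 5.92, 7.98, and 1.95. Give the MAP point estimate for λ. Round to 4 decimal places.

λ̂_MAP = 0.3204

The Exponential(rate=λ) likelihood is ∝ λ^n e^(−λΣtᵢ). Here n = 3 and Σtᵢ = 5.92 + 7.98 + 1.95 = 15.85.
Posterior ∝ λ^4e^(−6λ) · λ^3e^(−15.85λ) = λ^7e^(−21.85λ), i.e. Gamma(8, 21.85).
Mode = (a−1)/b = 7/21.85 ≈ 0.3204.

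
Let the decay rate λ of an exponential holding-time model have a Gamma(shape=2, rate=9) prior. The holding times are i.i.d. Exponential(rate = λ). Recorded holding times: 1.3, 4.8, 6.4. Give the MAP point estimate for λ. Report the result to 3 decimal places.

λ̂_MAP = 0.186

The Exponential(rate=λ) likelihood is ∝ λ^n e^(−λΣtᵢ). Here n = 3 and Σtᵢ = 1.3 + 4.8 + 6.4 = 12.5.
Posterior ∝ λe^(−9λ) · λ^3e^(−12.5λ) = λ^4e^(−21.5λ), i.e. Gamma(5, 21.5).
Mode = (a−1)/b = 4/21.5 ≈ 0.186.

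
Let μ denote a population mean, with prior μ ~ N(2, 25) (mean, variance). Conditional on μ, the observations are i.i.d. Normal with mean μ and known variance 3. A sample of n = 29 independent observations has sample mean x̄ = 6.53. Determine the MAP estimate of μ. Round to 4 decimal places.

n = 29, x̄ = 6.53.
For a Normal prior and Normal likelihood with known variance, the posterior is Normal; its mode equals its mean, the precision-weighted average.
Prior precision 1/σ₀² = 1/25 = 0.04; data precision n/σ² = 29/3.
μ̂ = (0.04·2 + (29/3)·6.53) / (0.04 + 29/3) = (18961/300)/(728/75) = 18961/2912 ≈ 6.5113.

μ̂_MAP = 6.5113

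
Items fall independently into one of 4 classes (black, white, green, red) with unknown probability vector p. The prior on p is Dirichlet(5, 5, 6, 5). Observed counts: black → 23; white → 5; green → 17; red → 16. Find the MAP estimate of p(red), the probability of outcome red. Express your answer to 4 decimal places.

The posterior is Dirichlet(αᵢ + nᵢ) = Dirichlet(28, 10, 23, 21).
For a Dirichlet(a₁,…,a_K) with all aᵢ > 1, the mode has j-th component (aⱼ − 1)/(Σaᵢ − K).
Here Σaᵢ = 82 and K = 4, so p(red) = (21 − 1)/(82 − 4) = 20/78 ≈ 0.2564.

MAP estimate of p(red) = 0.2564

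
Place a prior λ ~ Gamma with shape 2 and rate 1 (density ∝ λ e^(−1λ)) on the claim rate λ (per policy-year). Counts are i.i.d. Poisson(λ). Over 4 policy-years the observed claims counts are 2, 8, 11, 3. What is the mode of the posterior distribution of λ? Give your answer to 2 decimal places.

λ̂_MAP = 5.00

Σxᵢ = 2+8+11+3 = 24, with n = 4.
Posterior ∝ λe^(−1λ) · λ^24e^(−4λ) = λ^25e^(−5λ), i.e. Gamma(shape=26, rate=5).
The mode of a Gamma(a, b) with a ≥ 1 (shape–rate) is (a−1)/b = 25/5 ≈ 5.00.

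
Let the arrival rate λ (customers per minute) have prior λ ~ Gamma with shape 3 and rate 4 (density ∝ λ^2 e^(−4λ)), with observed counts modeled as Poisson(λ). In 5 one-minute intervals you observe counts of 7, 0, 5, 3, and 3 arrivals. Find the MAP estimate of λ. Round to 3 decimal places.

λ̂_MAP = 2.222

Σxᵢ = 7+0+5+3+3 = 18, with n = 5.
Posterior ∝ λ^2e^(−4λ) · λ^18e^(−5λ) = λ^20e^(−9λ), i.e. Gamma(shape=21, rate=9).
The mode of a Gamma(a, b) with a ≥ 1 (shape–rate) is (a−1)/b = 20/9 ≈ 2.222.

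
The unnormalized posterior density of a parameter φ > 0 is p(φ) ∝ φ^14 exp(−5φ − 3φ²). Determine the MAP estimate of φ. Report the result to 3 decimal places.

ℓ'(φ) = 14/φ − 5 − 6φ. Setting this to zero and multiplying by φ: 6φ² + 5φ − 14 = 0.
φ = (−5 + √(5² + 4·6·14)) / (2·6) = (−5 + √361) / 12 = (−5 + 19)/12 = 7/6.
ℓ''(φ) = −14/φ² − 6 < 0, confirming a maximum.

φ̂_MAP = 1.167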